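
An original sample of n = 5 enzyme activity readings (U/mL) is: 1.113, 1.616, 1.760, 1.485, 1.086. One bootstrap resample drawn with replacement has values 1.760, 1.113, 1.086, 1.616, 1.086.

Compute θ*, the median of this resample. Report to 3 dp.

Sorted: 1.086, 1.086, 1.113, 1.616, 1.760
Median = middle value = 1.113

θ* = 1.113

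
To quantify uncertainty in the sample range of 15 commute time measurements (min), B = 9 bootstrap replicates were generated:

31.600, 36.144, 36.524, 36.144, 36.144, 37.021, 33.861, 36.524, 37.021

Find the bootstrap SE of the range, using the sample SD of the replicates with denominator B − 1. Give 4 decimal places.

SE* = 1.7896

Bootstrap SE is the standard deviation of the 9 replicate ranges.
Mean of replicates: (31.600 + 36.144 + 36.524 + 36.144 + 36.144 + 37.021 + 33.861 + 36.524 + 37.021) / 9 = 320.98300 / 9 = 35.66478
Sum of squared deviations: (−4.06478)² + (+0.47922)² + (+0.85922)² + (+0.47922)² + (+0.47922)² + (+1.35622)² + (−1.80378)² + (+0.85922)² + (+1.35622)² = 25.62020
Variance = 25.62020 / 8 = 3.20252
SE* = √3.20252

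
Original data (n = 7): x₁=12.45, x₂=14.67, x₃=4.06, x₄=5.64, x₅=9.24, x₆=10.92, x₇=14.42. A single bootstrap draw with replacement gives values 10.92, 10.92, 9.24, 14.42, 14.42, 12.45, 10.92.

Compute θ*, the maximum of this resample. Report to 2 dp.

Maximum = 14.42

θ* = 14.42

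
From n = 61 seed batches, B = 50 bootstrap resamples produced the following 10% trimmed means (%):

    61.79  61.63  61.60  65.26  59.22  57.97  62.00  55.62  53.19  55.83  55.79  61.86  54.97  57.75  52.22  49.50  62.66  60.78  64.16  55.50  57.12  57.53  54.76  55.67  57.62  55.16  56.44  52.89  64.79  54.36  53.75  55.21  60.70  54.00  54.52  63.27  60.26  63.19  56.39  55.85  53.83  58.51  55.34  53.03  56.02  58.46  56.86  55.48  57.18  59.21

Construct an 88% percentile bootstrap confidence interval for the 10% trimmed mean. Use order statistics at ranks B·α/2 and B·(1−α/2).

(52.89, 63.27)

Sorted replicates: 49.50, 52.22, 52.89, 53.03, 53.19, 53.75, 53.83, 54.00, 54.36, 54.52, 54.76, 54.97, 55.16, 55.21, 55.34, 55.48, 55.50, 55.62, 55.67, 55.79, 55.83, 55.85, 56.02, 56.39, 56.44, 56.86, 57.12, 57.18, 57.53, 57.62, 57.75, 57.97, 58.46, 58.51, 59.21, 59.22, 60.26, 60.70, 60.78, 61.60, 61.63, 61.79, 61.86, 62.00, 62.66, 63.19, 63.27, 64.16, 64.79, 65.26
α = 0.12; lower rank = 50 × 0.060 = 3; upper rank = 50 × 0.940 = 47.
The 3rd smallest replicate is 52.89; the 47th is 63.27.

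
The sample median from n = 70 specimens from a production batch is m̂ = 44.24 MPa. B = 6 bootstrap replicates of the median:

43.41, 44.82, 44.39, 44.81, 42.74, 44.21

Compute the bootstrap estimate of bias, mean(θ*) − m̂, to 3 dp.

mean(θ*) = (43.41 + 44.82 + 44.39 + 44.81 + 42.74 + 44.21) / 6 = 44.0633
bias = 44.0633 − 44.24

bias = −0.177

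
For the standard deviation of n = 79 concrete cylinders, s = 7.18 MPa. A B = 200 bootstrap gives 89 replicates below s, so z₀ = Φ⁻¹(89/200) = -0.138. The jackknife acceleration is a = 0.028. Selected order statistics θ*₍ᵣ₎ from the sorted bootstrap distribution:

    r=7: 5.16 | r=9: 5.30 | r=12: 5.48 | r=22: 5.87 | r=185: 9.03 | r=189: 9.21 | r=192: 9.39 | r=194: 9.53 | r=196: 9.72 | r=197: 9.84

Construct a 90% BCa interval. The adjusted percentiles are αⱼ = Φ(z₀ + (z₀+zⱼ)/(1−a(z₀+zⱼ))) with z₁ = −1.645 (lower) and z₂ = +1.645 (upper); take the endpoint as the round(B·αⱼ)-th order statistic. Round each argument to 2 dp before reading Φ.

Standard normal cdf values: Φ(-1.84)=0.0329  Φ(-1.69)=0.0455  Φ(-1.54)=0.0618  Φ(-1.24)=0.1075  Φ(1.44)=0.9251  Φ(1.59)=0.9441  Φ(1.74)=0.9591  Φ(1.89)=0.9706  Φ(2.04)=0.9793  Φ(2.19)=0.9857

(5.16, 9.03)

Lower: z₀ + z₁ = -0.138 + (-1.645) = -1.783; 1 − a(z₀+z₁) = 1 − (0.028)(-1.783) = 1.0499; argument = -0.138 + (-1.783)/1.0499 = -1.8362 → -1.84.
α₁ = Φ(-1.84) = 0.0329; rank = round(200 × 0.0329) = 7; θ*₍7₎ = 5.16.
Upper: z₀ + z₂ = 1.507; 1 − a(z₀+z₂) = 0.9578; argument = 1.4354 → 1.44; α₂ = 0.9251; rank = 185; θ*₍185₎ = 9.03.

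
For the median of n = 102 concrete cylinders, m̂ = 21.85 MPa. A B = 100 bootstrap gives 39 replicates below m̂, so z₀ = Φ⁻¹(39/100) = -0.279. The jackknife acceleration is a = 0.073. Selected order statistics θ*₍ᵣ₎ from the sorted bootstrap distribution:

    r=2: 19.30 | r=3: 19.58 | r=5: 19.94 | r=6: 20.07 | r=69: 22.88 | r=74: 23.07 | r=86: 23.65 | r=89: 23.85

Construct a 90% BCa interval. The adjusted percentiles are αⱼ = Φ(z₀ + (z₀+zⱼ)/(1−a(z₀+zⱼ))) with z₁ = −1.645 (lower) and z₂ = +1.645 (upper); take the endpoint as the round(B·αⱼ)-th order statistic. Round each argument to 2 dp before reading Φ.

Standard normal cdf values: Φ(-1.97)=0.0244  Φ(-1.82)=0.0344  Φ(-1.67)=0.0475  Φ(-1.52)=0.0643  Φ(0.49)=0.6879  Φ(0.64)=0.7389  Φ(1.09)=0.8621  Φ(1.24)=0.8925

(19.30, 23.85)

Lower: z₀ + z₁ = -0.279 + (-1.645) = -1.924; 1 − a(z₀+z₁) = 1 − (0.073)(-1.924) = 1.1405; argument = -0.279 + (-1.924)/1.1405 = -1.9661 → -1.97.
α₁ = Φ(-1.97) = 0.0244; rank = round(100 × 0.0244) = 2; θ*₍2₎ = 19.30.
Upper: z₀ + z₂ = 1.366; 1 − a(z₀+z₂) = 0.9003; argument = 1.2383 → 1.24; α₂ = 0.8925; rank = 89; θ*₍89₎ = 23.85.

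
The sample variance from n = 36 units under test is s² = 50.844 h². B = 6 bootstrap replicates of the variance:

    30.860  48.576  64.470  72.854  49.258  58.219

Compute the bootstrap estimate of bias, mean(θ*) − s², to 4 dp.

bias = +3.1955

mean(θ*) = (30.860 + 48.576 + 64.470 + 72.854 + 49.258 + 58.219) / 6 = 54.03950
bias = 54.03950 − 50.844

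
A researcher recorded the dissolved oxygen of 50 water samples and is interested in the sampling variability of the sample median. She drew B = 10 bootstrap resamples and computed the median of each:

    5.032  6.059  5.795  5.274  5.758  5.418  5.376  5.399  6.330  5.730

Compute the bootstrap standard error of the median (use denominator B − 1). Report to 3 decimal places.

Bootstrap SE is the standard deviation of the 10 replicate medians.
Mean of replicates: (5.032 + 6.059 + 5.795 + 5.274 + 5.758 + 5.418 + 5.376 + 5.399 + 6.330 + 5.730) / 10 = 56.1710 / 10 = 5.6171
Sum of squared deviations: (−0.5851)² + (+0.4419)² + (+0.1779)² + (−0.3431)² + (+0.1409)² + (−0.1991)² + (−0.2411)² + (−0.2181)² + (+0.7129)² + (+0.1129)² = 1.3731
Variance = 1.3731 / 9 = 0.1526
SE* = √0.1526

SE* = 0.391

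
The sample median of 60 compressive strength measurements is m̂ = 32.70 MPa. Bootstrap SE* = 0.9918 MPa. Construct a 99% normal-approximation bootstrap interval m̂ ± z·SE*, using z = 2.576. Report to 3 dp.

Margin = 2.576 × 0.9918 = 2.5549
Interval: 32.70 ± 2.5549

(30.145, 35.255)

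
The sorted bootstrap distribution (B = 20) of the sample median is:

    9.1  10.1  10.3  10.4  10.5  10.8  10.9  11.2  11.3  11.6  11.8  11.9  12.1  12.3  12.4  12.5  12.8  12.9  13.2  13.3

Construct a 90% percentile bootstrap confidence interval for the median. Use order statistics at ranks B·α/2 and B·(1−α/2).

α = 0.10; lower rank = 20 × 0.050 = 1; upper rank = 20 × 0.950 = 19.
The 1st smallest replicate is 9.1; the 19th is 13.2.

(9.1, 13.2)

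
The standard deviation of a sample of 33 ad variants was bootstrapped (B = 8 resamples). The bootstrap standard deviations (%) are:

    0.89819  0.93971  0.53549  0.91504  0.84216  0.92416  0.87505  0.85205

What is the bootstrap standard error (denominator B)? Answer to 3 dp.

Bootstrap SE is the standard deviation of the 8 replicate standard deviations.
Mean of replicates: (0.89819 + 0.93971 + 0.53549 + 0.91504 + 0.84216 + 0.92416 + 0.87505 + 0.85205) / 8 = 6.781850 / 8 = 0.847731
Sum of squared deviations: (+0.050459)² + (+0.091979)² + (−0.312241)² + (+0.067309)² + (−0.005571)² + (+0.076429)² + (+0.027319)² + (+0.004319)² = 0.119669
Variance = 0.119669 / 8 = 0.014959
SE* = √0.014959

SE* = 0.122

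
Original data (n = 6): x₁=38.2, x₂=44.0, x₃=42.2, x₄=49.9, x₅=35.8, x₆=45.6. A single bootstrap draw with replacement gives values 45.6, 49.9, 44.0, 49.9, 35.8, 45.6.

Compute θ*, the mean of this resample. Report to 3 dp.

θ* = 45.133

Mean = (45.6 + 49.9 + 44.0 + 49.9 + 35.8 + 45.6) / 6 = 270.80 / 6 = 45.133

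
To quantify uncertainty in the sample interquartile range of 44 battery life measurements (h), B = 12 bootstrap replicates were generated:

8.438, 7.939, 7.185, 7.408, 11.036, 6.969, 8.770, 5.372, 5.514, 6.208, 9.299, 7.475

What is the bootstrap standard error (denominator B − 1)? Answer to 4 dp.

Bootstrap SE is the standard deviation of the 12 replicate interquartile ranges.
Mean of replicates: (8.438 + 7.939 + 7.185 + 7.408 + 11.036 + 6.969 + 8.770 + 5.372 + 5.514 + 6.208 + 9.299 + 7.475) / 12 = 91.61300 / 12 = 7.63442
Sum of squared deviations: (+0.80358)² + (+0.30458)² + (−0.44942)² + (−0.22642)² + (+3.40158)² + (−0.66542)² + (+1.13558)² + (−2.26242)² + (−2.12042)² + (−1.42642)² + (+1.66458)² + (−0.15942)² = 28.74047
Variance = 28.74047 / 11 = 2.61277
SE* = √2.61277

SE* = 1.6164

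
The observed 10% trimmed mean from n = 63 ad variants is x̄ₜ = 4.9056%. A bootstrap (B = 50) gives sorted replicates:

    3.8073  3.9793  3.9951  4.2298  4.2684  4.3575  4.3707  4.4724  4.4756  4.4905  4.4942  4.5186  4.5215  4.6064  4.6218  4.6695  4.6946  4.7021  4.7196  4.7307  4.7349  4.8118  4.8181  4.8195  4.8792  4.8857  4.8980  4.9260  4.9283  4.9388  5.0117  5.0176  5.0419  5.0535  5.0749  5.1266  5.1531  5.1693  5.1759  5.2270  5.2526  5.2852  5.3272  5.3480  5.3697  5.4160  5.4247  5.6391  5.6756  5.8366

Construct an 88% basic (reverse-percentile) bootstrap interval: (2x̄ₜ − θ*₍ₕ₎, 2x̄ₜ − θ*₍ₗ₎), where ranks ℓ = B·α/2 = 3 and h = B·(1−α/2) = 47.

(4.3865, 5.8161)

Percentile endpoints at ranks 3 and 47: θ*₍3₎ = 3.9951, θ*₍47₎ = 5.4247.
Basic interval reflects these around x̄ₜ:
  lower = 2 × 4.9056 − 5.4247 = 4.3865
  upper = 2 × 4.9056 − 3.9951 = 5.8161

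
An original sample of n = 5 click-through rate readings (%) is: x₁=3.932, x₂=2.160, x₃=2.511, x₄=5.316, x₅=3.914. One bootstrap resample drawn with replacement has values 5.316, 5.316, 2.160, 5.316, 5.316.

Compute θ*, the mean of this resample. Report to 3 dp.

Mean = (5.316 + 5.316 + 2.160 + 5.316 + 5.316) / 5 = 23.4240 / 5 = 4.685

θ* = 4.685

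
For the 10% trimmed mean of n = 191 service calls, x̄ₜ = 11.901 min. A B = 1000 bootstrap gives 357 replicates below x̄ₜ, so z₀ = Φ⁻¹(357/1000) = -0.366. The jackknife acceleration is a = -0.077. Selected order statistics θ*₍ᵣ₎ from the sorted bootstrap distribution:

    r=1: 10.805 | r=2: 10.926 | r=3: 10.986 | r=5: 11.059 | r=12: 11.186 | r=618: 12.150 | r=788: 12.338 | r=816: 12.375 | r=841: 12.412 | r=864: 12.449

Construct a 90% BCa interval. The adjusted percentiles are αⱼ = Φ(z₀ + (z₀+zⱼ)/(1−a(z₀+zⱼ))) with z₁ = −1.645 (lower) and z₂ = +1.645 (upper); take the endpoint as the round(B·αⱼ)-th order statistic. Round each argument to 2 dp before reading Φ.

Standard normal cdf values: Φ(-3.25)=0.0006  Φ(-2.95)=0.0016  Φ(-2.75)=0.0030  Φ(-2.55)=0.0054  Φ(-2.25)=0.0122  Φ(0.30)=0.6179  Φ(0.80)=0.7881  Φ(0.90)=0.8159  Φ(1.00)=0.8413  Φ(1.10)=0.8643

(10.986, 12.338)

Lower: z₀ + z₁ = -0.366 + (-1.645) = -2.011; 1 − a(z₀+z₁) = 1 − (-0.077)(-2.011) = 0.8452; argument = -0.366 + (-2.011)/0.8452 = -2.7455 → -2.75.
α₁ = Φ(-2.75) = 0.0030; rank = round(1000 × 0.0030) = 3; θ*₍3₎ = 10.986.
Upper: z₀ + z₂ = 1.279; 1 − a(z₀+z₂) = 1.0985; argument = 0.7983 → 0.80; α₂ = 0.7881; rank = 788; θ*₍788₎ = 12.338.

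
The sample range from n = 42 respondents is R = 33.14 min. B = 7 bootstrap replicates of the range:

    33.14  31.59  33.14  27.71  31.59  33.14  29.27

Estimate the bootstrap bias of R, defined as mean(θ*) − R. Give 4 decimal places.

mean(θ*) = (33.14 + 31.59 + 33.14 + 27.71 + 31.59 + 33.14 + 29.27) / 7 = 31.36857
bias = 31.36857 − 33.14

bias = −1.7714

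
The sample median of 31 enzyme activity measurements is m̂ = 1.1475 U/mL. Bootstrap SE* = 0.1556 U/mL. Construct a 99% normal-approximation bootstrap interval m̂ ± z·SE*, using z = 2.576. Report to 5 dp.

Margin = 2.576 × 0.1556 = 0.400826
Interval: 1.1475 ± 0.400826

(0.74667, 1.54833)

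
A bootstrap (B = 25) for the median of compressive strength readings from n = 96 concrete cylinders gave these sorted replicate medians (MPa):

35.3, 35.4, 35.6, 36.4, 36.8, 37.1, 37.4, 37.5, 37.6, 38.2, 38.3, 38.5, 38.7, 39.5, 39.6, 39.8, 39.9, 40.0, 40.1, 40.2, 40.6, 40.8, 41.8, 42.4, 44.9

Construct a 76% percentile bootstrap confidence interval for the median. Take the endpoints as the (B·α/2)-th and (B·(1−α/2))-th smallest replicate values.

(35.6, 40.8)

α = 0.24; lower rank = 25 × 0.120 = 3; upper rank = 25 × 0.880 = 22.
The 3rd smallest replicate is 35.6; the 22nd is 40.8.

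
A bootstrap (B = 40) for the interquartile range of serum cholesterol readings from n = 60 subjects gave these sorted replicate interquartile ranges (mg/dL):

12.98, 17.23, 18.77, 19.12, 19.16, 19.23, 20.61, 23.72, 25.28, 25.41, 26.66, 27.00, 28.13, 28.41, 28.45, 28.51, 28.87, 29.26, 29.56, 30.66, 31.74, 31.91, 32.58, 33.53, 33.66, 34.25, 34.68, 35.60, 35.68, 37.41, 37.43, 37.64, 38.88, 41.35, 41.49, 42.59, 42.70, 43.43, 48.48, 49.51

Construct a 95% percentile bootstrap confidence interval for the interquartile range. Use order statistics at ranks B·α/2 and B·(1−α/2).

(12.98, 48.48)

α = 0.05; lower rank = 40 × 0.025 = 1; upper rank = 40 × 0.975 = 39.
The 1st smallest replicate is 12.98; the 39th is 48.48.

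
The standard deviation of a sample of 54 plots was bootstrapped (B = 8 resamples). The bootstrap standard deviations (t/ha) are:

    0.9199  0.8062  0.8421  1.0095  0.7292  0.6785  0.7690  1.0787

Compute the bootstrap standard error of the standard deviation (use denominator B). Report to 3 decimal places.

SE* = 0.130

Bootstrap SE is the standard deviation of the 8 replicate standard deviations.
Mean of replicates: (0.9199 + 0.8062 + 0.8421 + 1.0095 + 0.7292 + 0.6785 + 0.7690 + 1.0787) / 8 = 6.83310 / 8 = 0.85414
Sum of squared deviations: (+0.06576)² + (−0.04794)² + (−0.01204)² + (+0.15536)² + (−0.12494)² + (−0.17564)² + (−0.08514)² + (+0.22456)² = 0.13504
Variance = 0.13504 / 8 = 0.01688
SE* = √0.01688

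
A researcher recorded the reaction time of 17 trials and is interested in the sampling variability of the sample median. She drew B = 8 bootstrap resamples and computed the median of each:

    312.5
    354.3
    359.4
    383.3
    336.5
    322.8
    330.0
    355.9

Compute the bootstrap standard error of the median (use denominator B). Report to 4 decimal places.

Bootstrap SE is the standard deviation of the 8 replicate medians.
Mean of replicates: (312.5 + 354.3 + 359.4 + 383.3 + 336.5 + 322.8 + 330.0 + 355.9) / 8 = 2754.70000 / 8 = 344.33750
Sum of squared deviations: (−31.83750)² + (+9.96250)² + (+15.06250)² + (+38.96250)² + (−7.83750)² + (−21.53750)² + (−14.33750)² + (+11.56250)² = 3722.37875
Variance = 3722.37875 / 8 = 465.29734
SE* = √465.29734

SE* = 21.5708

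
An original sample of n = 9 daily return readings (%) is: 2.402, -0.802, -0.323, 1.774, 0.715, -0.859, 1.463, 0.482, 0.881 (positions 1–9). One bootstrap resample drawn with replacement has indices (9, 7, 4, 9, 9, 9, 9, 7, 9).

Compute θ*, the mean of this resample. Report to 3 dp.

θ* = 1.110

Resample values: 0.881, 1.463, 1.774, 0.881, 0.881, 0.881, 0.881, 1.463, 0.881.
Mean = (0.881 + 1.463 + 1.774 + 0.881 + 0.881 + 0.881 + 0.881 + 1.463 + 0.881) / 9 = 9.9860 / 9 = 1.110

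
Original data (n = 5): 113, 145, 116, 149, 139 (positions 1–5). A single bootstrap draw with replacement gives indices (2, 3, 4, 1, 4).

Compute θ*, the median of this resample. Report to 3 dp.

θ* = 145.000

Resample values: 145, 116, 149, 113, 149.
Sorted: 113, 116, 145, 149, 149
Median = middle value = 145.000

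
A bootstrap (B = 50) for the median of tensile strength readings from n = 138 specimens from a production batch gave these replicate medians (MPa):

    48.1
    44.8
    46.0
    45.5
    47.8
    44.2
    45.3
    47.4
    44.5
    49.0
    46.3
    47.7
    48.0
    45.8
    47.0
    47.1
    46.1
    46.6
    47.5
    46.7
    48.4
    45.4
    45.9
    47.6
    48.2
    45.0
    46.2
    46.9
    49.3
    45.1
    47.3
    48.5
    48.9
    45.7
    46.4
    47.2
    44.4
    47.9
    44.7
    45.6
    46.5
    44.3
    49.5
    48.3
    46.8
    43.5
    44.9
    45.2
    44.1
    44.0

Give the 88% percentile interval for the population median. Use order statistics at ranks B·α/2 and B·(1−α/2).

Sorted replicates: 43.5, 44.0, 44.1, 44.2, 44.3, 44.4, 44.5, 44.7, 44.8, 44.9, 45.0, 45.1, 45.2, 45.3, 45.4, 45.5, 45.6, 45.7, 45.8, 45.9, 46.0, 46.1, 46.2, 46.3, 46.4, 46.5, 46.6, 46.7, 46.8, 46.9, 47.0, 47.1, 47.2, 47.3, 47.4, 47.5, 47.6, 47.7, 47.8, 47.9, 48.0, 48.1, 48.2, 48.3, 48.4, 48.5, 48.9, 49.0, 49.3, 49.5
α = 0.12; lower rank = 50 × 0.060 = 3; upper rank = 50 × 0.940 = 47.
The 3rd smallest replicate is 44.1; the 47th is 48.9.

(44.1, 48.9)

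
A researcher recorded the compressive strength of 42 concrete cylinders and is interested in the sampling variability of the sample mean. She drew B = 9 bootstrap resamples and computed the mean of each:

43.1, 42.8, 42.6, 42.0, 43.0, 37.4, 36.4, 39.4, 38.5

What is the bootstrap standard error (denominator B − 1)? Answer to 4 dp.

Bootstrap SE is the standard deviation of the 9 replicate means.
Mean of replicates: (43.1 + 42.8 + 42.6 + 42.0 + 43.0 + 37.4 + 36.4 + 39.4 + 38.5) / 9 = 365.20000 / 9 = 40.57778
Sum of squared deviations: (+2.52222)² + (+2.22222)² + (+2.02222)² + (+1.42222)² + (+2.42222)² + (−3.17778)² + (−4.17778)² + (−1.17778)² + (−2.07778)² = 56.53556
Variance = 56.53556 / 8 = 7.06694
SE* = √7.06694

SE* = 2.6584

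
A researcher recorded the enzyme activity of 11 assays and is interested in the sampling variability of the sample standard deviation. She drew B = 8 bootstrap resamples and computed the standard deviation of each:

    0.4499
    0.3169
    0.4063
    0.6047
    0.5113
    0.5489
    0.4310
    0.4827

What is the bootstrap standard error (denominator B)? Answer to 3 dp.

SE* = 0.083

Bootstrap SE is the standard deviation of the 8 replicate standard deviations.
Mean of replicates: (0.4499 + 0.3169 + 0.4063 + 0.6047 + 0.5113 + 0.5489 + 0.4310 + 0.4827) / 8 = 3.75170 / 8 = 0.46896
Sum of squared deviations: (−0.01906)² + (−0.15206)² + (−0.06266)² + (+0.13574)² + (+0.04234)² + (+0.07994)² + (−0.03796)² + (+0.01374)² = 0.05565
Variance = 0.05565 / 8 = 0.00696
SE* = √0.00696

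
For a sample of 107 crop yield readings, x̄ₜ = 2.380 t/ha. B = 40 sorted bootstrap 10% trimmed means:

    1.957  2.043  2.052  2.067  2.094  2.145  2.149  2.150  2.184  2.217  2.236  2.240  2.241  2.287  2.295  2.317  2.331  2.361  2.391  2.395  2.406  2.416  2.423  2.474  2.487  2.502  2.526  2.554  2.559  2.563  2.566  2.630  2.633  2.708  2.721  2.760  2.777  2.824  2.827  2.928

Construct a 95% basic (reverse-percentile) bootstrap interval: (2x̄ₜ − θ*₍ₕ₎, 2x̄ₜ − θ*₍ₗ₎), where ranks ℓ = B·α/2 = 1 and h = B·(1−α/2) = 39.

(1.933, 2.803)

Percentile endpoints at ranks 1 and 39: θ*₍1₎ = 1.957, θ*₍39₎ = 2.827.
Basic interval reflects these around x̄ₜ:
  lower = 2 × 2.380 − 2.827 = 1.933
  upper = 2 × 2.380 − 1.957 = 2.803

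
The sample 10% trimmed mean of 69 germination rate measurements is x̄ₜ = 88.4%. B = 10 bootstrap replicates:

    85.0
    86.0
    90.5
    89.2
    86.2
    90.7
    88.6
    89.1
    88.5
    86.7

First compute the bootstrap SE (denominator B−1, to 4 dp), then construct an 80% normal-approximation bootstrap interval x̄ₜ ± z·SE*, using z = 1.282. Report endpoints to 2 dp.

(85.88, 90.92)

Mean of replicates = 88.0500; sum of squared deviations = 34.7050; SE* = √(34.7050/9) = 1.9637
Margin = 1.282 × 1.9637 = 2.517
Interval: 88.4 ± 2.517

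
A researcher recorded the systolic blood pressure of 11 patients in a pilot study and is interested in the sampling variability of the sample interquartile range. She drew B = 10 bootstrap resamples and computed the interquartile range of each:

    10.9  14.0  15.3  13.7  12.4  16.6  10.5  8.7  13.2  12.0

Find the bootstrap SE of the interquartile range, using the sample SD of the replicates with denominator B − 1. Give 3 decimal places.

Bootstrap SE is the standard deviation of the 10 replicate interquartile ranges.
Mean of replicates: (10.9 + 14.0 + 15.3 + 13.7 + 12.4 + 16.6 + 10.5 + 8.7 + 13.2 + 12.0) / 10 = 127.3000 / 10 = 12.7300
Sum of squared deviations: (−1.8300)² + (+1.2700)² + (+2.5700)² + (+0.9700)² + (−0.3300)² + (+3.8700)² + (−2.2300)² + (−4.0300)² + (+0.4700)² + (−0.7300)² = 49.5610
Variance = 49.5610 / 9 = 5.5068
SE* = √5.5068

SE* = 2.347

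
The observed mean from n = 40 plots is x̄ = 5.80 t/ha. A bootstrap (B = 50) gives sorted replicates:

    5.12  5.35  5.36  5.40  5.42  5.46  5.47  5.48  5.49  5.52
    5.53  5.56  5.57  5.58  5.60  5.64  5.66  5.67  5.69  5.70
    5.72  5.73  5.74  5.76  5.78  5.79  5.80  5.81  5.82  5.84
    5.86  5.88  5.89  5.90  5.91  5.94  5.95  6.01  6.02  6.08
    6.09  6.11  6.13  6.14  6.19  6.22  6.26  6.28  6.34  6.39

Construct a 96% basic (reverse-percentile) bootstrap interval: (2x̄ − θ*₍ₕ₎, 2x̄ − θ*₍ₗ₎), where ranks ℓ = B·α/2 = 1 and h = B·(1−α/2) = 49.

(5.26, 6.48)

Percentile endpoints at ranks 1 and 49: θ*₍1₎ = 5.12, θ*₍49₎ = 6.34.
Basic interval reflects these around x̄:
  lower = 2 × 5.80 − 6.34 = 5.26
  upper = 2 × 5.80 − 5.12 = 6.48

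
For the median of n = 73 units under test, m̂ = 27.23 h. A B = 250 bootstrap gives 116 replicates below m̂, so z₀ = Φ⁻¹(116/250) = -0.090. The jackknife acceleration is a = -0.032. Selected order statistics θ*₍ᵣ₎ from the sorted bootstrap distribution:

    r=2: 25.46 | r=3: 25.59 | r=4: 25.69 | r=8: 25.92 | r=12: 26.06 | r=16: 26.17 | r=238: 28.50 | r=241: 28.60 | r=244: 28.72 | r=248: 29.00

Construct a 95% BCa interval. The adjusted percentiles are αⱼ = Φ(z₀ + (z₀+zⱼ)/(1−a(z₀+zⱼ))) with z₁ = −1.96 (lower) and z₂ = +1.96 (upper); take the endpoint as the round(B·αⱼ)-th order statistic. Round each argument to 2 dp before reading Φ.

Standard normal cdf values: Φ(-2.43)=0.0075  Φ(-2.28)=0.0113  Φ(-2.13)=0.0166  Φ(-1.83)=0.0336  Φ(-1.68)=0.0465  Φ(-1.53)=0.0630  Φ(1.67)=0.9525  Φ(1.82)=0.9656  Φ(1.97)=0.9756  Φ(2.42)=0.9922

Lower: z₀ + z₁ = -0.090 + (-1.960) = -2.050; 1 − a(z₀+z₁) = 1 − (-0.032)(-2.050) = 0.9344; argument = -0.090 + (-2.050)/0.9344 = -2.2839 → -2.28.
α₁ = Φ(-2.28) = 0.0113; rank = round(250 × 0.0113) = 3; θ*₍3₎ = 25.59.
Upper: z₀ + z₂ = 1.870; 1 − a(z₀+z₂) = 1.0598; argument = 1.6744 → 1.67; α₂ = 0.9525; rank = 238; θ*₍238₎ = 28.50.

(25.59, 28.50)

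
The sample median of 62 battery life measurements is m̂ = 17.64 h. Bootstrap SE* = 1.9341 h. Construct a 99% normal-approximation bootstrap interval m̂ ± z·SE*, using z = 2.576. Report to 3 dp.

(12.658, 22.622)

Margin = 2.576 × 1.9341 = 4.9822
Interval: 17.64 ± 4.9822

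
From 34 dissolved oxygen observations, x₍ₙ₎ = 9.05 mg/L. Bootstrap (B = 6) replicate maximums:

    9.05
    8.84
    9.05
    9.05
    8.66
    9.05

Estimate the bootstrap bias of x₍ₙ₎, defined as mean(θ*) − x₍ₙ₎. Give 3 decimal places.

bias = −0.100

mean(θ*) = (9.05 + 8.84 + 9.05 + 9.05 + 8.66 + 9.05) / 6 = 8.9500
bias = 8.9500 − 9.05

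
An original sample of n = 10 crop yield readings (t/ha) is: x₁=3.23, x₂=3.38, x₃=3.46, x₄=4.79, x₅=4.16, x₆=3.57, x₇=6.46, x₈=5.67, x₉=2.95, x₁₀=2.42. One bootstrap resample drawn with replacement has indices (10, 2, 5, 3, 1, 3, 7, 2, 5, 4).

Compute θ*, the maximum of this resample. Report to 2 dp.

θ* = 6.46

Resample values: 2.42, 3.38, 4.16, 3.46, 3.23, 3.46, 6.46, 3.38, 4.16, 4.79.
Maximum = 6.46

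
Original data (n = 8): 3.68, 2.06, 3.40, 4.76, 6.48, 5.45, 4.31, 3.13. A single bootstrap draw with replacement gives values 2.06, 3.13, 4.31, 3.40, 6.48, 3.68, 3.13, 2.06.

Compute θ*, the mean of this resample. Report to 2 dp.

Mean = (2.06 + 3.13 + 4.31 + 3.40 + 6.48 + 3.68 + 3.13 + 2.06) / 8 = 28.250 / 8 = 3.53

θ* = 3.53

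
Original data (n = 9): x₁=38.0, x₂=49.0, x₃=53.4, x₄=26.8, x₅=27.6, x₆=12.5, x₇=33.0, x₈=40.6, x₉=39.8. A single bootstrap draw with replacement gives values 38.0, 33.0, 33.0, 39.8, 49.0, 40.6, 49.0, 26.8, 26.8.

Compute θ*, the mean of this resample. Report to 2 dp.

Mean = (38.0 + 33.0 + 33.0 + 39.8 + 49.0 + 40.6 + 49.0 + 26.8 + 26.8) / 9 = 336.00 / 9 = 37.33

θ* = 37.33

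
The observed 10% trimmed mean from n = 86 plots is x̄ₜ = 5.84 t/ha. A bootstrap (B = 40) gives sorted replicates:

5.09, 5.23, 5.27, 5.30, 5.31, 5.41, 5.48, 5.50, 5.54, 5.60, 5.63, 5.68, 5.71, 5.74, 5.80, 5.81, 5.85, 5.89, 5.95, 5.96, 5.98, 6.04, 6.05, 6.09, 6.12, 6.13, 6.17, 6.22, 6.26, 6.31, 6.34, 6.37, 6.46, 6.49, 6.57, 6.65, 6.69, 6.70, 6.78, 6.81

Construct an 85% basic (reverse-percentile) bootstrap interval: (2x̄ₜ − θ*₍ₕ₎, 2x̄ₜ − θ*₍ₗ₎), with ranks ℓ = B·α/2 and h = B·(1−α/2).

(4.99, 6.41)

Percentile endpoints at ranks 3 and 37: θ*₍3₎ = 5.27, θ*₍37₎ = 6.69.
Basic interval reflects these around x̄ₜ:
  lower = 2 × 5.84 − 6.69 = 4.99
  upper = 2 × 5.84 − 5.27 = 6.41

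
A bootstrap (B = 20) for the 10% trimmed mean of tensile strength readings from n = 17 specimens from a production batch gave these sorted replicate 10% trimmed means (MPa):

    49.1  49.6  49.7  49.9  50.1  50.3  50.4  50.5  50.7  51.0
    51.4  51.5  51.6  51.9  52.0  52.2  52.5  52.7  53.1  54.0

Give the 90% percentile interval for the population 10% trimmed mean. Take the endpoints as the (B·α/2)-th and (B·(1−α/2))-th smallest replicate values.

(49.1, 53.1)

α = 0.10; lower rank = 20 × 0.050 = 1; upper rank = 20 × 0.950 = 19.
The 1st smallest replicate is 49.1; the 19th is 53.1.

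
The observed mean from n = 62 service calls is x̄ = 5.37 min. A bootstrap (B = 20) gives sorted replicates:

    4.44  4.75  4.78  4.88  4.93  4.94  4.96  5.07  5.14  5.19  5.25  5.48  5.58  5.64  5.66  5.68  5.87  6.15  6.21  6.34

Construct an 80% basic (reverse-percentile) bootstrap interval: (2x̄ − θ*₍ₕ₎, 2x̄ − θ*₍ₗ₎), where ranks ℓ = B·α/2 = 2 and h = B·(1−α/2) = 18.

Percentile endpoints at ranks 2 and 18: θ*₍2₎ = 4.75, θ*₍18₎ = 6.15.
Basic interval reflects these around x̄:
  lower = 2 × 5.37 − 6.15 = 4.59
  upper = 2 × 5.37 − 4.75 = 5.99

(4.59, 5.99)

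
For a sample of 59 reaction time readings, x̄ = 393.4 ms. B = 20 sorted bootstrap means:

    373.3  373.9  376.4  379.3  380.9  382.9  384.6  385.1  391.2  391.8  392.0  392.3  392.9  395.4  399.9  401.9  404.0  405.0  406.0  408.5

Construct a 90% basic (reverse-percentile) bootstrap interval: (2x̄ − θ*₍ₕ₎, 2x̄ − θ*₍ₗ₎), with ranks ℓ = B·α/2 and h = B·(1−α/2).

(380.8, 413.5)

Percentile endpoints at ranks 1 and 19: θ*₍1₎ = 373.3, θ*₍19₎ = 406.0.
Basic interval reflects these around x̄:
  lower = 2 × 393.4 − 406.0 = 380.8
  upper = 2 × 393.4 − 373.3 = 413.5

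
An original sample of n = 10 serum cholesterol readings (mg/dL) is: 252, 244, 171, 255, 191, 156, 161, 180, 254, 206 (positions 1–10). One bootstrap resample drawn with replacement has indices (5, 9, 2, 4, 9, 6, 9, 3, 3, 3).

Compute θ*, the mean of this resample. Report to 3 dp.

Resample values: 191, 254, 244, 255, 254, 156, 254, 171, 171, 171.
Mean = (191 + 254 + 244 + 255 + 254 + 156 + 254 + 171 + 171 + 171) / 10 = 2121.0 / 10 = 212.100

θ* = 212.100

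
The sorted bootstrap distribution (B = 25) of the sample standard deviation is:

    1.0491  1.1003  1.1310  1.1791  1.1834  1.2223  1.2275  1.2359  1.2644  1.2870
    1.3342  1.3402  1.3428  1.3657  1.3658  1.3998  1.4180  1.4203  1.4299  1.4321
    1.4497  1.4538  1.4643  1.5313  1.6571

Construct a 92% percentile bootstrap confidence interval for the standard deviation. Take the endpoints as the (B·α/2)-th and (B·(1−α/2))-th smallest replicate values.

α = 0.08; lower rank = 25 × 0.040 = 1; upper rank = 25 × 0.960 = 24.
The 1st smallest replicate is 1.0491; the 24th is 1.5313.

(1.0491, 1.5313)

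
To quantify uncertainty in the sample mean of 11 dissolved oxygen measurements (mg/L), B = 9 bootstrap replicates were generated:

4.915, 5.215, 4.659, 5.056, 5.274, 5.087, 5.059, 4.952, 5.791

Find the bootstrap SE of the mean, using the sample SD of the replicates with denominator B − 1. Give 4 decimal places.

SE* = 0.3111

Bootstrap SE is the standard deviation of the 9 replicate means.
Mean of replicates: (4.915 + 5.215 + 4.659 + 5.056 + 5.274 + 5.087 + 5.059 + 4.952 + 5.791) / 9 = 46.00800 / 9 = 5.11200
Sum of squared deviations: (−0.19700)² + (+0.10300)² + (−0.45300)² + (−0.05600)² + (+0.16200)² + (−0.02500)² + (−0.05300)² + (−0.16000)² + (+0.67900)² = 0.77408
Variance = 0.77408 / 8 = 0.09676
SE* = √0.09676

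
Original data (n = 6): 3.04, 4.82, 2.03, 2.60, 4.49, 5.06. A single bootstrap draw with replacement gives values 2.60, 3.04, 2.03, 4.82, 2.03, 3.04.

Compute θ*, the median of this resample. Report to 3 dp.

θ* = 2.820

Sorted: 2.03, 2.03, 2.60, 3.04, 3.04, 4.82
Median = average of the two middle values = 2.820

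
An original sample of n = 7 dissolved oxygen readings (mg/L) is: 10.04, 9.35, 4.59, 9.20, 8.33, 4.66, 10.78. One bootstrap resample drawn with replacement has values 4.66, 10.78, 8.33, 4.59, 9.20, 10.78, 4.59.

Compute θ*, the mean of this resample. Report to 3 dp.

Mean = (4.66 + 10.78 + 8.33 + 4.59 + 9.20 + 10.78 + 4.59) / 7 = 52.930 / 7 = 7.561

θ* = 7.561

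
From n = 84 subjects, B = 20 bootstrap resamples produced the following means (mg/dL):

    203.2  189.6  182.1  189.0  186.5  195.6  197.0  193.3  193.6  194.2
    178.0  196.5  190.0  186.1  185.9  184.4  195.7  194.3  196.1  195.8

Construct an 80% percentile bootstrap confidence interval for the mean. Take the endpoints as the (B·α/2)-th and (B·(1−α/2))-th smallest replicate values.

(182.1, 196.5)

Sorted replicates: 178.0, 182.1, 184.4, 185.9, 186.1, 186.5, 189.0, 189.6, 190.0, 193.3, 193.6, 194.2, 194.3, 195.6, 195.7, 195.8, 196.1, 196.5, 197.0, 203.2
α = 0.20; lower rank = 20 × 0.100 = 2; upper rank = 20 × 0.900 = 18.
The 2nd smallest replicate is 182.1; the 18th is 196.5.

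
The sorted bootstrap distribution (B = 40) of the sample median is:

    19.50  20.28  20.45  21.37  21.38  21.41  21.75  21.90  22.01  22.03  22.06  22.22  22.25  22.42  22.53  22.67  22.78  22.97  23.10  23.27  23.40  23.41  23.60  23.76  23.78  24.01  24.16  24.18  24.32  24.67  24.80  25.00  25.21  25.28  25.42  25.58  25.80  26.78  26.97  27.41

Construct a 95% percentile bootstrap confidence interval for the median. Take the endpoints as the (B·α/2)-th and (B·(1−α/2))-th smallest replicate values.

α = 0.05; lower rank = 40 × 0.025 = 1; upper rank = 40 × 0.975 = 39.
The 1st smallest replicate is 19.50; the 39th is 26.97.

(19.50, 26.97)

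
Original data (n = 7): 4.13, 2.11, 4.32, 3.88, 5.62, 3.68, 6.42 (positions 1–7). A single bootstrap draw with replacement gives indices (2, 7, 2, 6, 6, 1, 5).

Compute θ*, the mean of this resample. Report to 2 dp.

θ* = 3.96

Resample values: 2.11, 6.42, 2.11, 3.68, 3.68, 4.13, 5.62.
Mean = (2.11 + 6.42 + 2.11 + 3.68 + 3.68 + 4.13 + 5.62) / 7 = 27.750 / 7 = 3.96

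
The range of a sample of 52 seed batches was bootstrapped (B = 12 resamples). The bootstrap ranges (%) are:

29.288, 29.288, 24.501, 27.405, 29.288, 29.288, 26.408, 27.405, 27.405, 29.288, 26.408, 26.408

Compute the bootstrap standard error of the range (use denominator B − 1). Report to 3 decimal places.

SE* = 1.599

Bootstrap SE is the standard deviation of the 12 replicate ranges.
Mean of replicates: (29.288 + 29.288 + 24.501 + 27.405 + 29.288 + 29.288 + 26.408 + 27.405 + 27.405 + 29.288 + 26.408 + 26.408) / 12 = 332.3800 / 12 = 27.6983
Sum of squared deviations: (+1.5897)² + (+1.5897)² + (−3.1973)² + (−0.2933)² + (+1.5897)² + (+1.5897)² + (−1.2903)² + (−0.2933)² + (−0.2933)² + (+1.5897)² + (−1.2903)² + (−1.2903)² = 28.1112
Variance = 28.1112 / 11 = 2.5556
SE* = √2.5556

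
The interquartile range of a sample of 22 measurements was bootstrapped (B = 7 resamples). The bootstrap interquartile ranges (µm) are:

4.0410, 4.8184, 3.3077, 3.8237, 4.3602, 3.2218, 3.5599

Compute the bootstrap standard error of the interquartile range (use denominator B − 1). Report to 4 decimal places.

Bootstrap SE is the standard deviation of the 7 replicate interquartile ranges.
Mean of replicates: (4.0410 + 4.8184 + 3.3077 + 3.8237 + 4.3602 + 3.2218 + 3.5599) / 7 = 27.13270 / 7 = 3.87610
Sum of squared deviations: (+0.16490)² + (+0.94230)² + (−0.56840)² + (−0.05240)² + (+0.48410)² + (−0.65430)² + (−0.31620)² = 2.00339
Variance = 2.00339 / 6 = 0.33390
SE* = √0.33390

SE* = 0.5778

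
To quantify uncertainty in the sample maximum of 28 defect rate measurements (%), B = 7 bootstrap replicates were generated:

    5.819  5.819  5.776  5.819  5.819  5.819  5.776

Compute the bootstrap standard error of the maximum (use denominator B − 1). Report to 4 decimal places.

SE* = 0.0210

Bootstrap SE is the standard deviation of the 7 replicate maximums.
Mean of replicates: (5.819 + 5.819 + 5.776 + 5.819 + 5.819 + 5.819 + 5.776) / 7 = 40.64700 / 7 = 5.80671
Sum of squared deviations: (+0.01229)² + (+0.01229)² + (−0.03071)² + (+0.01229)² + (+0.01229)² + (+0.01229)² + (−0.03071)² = 0.00264
Variance = 0.00264 / 6 = 0.00044
SE* = √0.00044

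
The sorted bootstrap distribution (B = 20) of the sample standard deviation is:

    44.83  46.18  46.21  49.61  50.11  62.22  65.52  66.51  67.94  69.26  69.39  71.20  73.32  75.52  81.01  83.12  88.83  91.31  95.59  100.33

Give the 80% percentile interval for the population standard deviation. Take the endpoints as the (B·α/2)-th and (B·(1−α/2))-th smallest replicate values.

(46.18, 91.31)

α = 0.20; lower rank = 20 × 0.100 = 2; upper rank = 20 × 0.900 = 18.
The 2nd smallest replicate is 46.18; the 18th is 91.31.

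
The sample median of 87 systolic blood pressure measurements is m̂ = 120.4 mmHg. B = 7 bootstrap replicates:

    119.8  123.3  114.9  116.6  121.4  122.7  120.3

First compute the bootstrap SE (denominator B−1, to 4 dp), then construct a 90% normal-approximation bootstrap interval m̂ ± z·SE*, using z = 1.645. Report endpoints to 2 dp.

(115.30, 125.50)

Mean of replicates = 119.8571; sum of squared deviations = 57.6971; SE* = √(57.6971/6) = 3.1010
Margin = 1.645 × 3.1010 = 5.101
Interval: 120.4 ± 5.101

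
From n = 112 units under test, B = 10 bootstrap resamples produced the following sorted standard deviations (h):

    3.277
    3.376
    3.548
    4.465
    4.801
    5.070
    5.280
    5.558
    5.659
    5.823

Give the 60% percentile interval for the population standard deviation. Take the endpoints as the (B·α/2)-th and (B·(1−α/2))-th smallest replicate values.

α = 0.40; lower rank = 10 × 0.200 = 2; upper rank = 10 × 0.800 = 8.
The 2nd smallest replicate is 3.376; the 8th is 5.558.

(3.376, 5.558)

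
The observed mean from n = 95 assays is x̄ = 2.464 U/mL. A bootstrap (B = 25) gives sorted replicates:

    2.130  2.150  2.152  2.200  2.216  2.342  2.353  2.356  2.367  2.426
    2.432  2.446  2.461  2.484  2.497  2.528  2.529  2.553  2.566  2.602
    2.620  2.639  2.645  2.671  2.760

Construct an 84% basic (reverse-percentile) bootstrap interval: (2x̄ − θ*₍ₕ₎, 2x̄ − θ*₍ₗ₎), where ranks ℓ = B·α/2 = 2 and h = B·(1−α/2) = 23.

(2.283, 2.778)

Percentile endpoints at ranks 2 and 23: θ*₍2₎ = 2.150, θ*₍23₎ = 2.645.
Basic interval reflects these around x̄:
  lower = 2 × 2.464 − 2.645 = 2.283
  upper = 2 × 2.464 − 2.150 = 2.778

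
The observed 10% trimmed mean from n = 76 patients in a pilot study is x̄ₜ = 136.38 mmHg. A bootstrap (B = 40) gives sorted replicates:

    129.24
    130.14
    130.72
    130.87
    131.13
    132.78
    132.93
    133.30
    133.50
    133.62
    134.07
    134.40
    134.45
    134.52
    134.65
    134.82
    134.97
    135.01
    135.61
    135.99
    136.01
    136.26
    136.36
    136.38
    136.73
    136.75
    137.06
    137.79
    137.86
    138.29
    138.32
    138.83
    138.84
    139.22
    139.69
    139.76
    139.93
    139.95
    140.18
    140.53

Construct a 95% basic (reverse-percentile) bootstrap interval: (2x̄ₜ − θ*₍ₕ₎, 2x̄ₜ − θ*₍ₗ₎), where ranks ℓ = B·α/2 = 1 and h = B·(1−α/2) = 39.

Percentile endpoints at ranks 1 and 39: θ*₍1₎ = 129.24, θ*₍39₎ = 140.18.
Basic interval reflects these around x̄ₜ:
  lower = 2 × 136.38 − 140.18 = 132.58
  upper = 2 × 136.38 − 129.24 = 143.52

(132.58, 143.52)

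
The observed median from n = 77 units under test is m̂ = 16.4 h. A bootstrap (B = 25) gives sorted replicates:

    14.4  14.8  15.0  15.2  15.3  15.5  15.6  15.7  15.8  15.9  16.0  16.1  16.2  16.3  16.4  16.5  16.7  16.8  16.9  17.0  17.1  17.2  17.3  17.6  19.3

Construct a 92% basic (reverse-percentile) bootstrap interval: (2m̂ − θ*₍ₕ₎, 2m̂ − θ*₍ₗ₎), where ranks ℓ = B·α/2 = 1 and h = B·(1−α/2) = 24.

(15.2, 18.4)

Percentile endpoints at ranks 1 and 24: θ*₍1₎ = 14.4, θ*₍24₎ = 17.6.
Basic interval reflects these around m̂:
  lower = 2 × 16.4 − 17.6 = 15.2
  upper = 2 × 16.4 − 14.4 = 18.4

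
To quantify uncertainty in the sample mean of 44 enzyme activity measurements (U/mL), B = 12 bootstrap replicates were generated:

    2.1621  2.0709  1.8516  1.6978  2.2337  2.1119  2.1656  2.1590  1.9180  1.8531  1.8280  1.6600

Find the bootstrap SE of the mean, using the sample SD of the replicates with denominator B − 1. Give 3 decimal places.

SE* = 0.198

Bootstrap SE is the standard deviation of the 12 replicate means.
Mean of replicates: (2.1621 + 2.0709 + 1.8516 + 1.6978 + 2.2337 + 2.1119 + 2.1656 + 2.1590 + 1.9180 + 1.8531 + 1.8280 + 1.6600) / 12 = 23.71170 / 12 = 1.97598
Sum of squared deviations: (+0.18613)² + (+0.09492)² + (−0.12438)² + (−0.27818)² + (+0.25772)² + (+0.13592)² + (+0.18962)² + (+0.18302)² + (−0.05798)² + (−0.12288)² + (−0.14797)² + (−0.31598)² = 0.43105
Variance = 0.43105 / 11 = 0.03919
SE* = √0.03919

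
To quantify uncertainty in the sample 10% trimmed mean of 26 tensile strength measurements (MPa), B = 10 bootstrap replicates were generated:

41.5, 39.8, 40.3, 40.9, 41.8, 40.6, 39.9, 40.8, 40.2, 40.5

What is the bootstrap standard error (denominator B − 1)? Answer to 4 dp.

SE* = 0.6464

Bootstrap SE is the standard deviation of the 10 replicate 10% trimmed means.
Mean of replicates: (41.5 + 39.8 + 40.3 + 40.9 + 41.8 + 40.6 + 39.9 + 40.8 + 40.2 + 40.5) / 10 = 406.30000 / 10 = 40.63000
Sum of squared deviations: (+0.87000)² + (−0.83000)² + (−0.33000)² + (+0.27000)² + (+1.17000)² + (−0.03000)² + (−0.73000)² + (+0.17000)² + (−0.43000)² + (−0.13000)² = 3.76100
Variance = 3.76100 / 9 = 0.41789
SE* = √0.41789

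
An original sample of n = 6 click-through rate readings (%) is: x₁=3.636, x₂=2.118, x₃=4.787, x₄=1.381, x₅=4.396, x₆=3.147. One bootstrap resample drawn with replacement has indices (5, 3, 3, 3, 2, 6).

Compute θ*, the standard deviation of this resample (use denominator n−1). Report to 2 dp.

θ* = 1.12

Resample values: 4.396, 4.787, 4.787, 4.787, 2.118, 3.147.
Mean = 4.0037; sum of squared deviations = 6.2844
s² = 6.2844 / 5 = 1.2569
s = √1.2569 = 1.12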